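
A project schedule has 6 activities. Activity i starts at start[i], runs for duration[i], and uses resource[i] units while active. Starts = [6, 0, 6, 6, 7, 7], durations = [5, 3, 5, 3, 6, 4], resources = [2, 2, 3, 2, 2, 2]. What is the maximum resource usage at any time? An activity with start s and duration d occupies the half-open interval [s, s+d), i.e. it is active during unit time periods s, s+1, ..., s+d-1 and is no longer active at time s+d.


Each activity i is active on [start_i, start_i + duration_i).
Compute total resource usage per time slot:
  t=0: active resources = [2], total = 2
  t=1: active resources = [2], total = 2
  t=2: active resources = [2], total = 2
  t=3: active resources = [], total = 0
  t=4: active resources = [], total = 0
  t=5: active resources = [], total = 0
  t=6: active resources = [2, 3, 2], total = 7
  t=7: active resources = [2, 3, 2, 2, 2], total = 11
  t=8: active resources = [2, 3, 2, 2, 2], total = 11
  t=9: active resources = [2, 3, 2, 2], total = 9
  t=10: active resources = [2, 3, 2, 2], total = 9
  t=11: active resources = [2], total = 2
  t=12: active resources = [2], total = 2
Peak resource demand = 11

11


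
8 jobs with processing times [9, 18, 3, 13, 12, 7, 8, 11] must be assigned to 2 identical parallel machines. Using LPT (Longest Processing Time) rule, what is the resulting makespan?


Sort jobs in decreasing order (LPT): [18, 13, 12, 11, 9, 8, 7, 3]
Assign each job to the least loaded machine:
  Machine 1: jobs [18, 11, 8, 3], load = 40
  Machine 2: jobs [13, 12, 9, 7], load = 41
Makespan = max load = 41

41


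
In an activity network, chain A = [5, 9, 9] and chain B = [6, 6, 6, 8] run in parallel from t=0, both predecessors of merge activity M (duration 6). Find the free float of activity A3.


ES(A3) = sum of predecessors on chain A = 14
EF(A3) = ES + duration = 14 + 9 = 23
Successor of A3 is M. ES(M) = max(sum(A), sum(B)) = max(23, 26) = 26
Free float = ES(successor) - EF(current) = 26 - 23 = 3

3


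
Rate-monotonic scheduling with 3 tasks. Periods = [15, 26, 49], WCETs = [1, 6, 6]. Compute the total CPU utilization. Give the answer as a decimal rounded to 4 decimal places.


Compute individual utilizations (exact fractions):
  Task 1: C/T = 1/15 (approx. 0.0667)
  Task 2: C/T = 6/26 = 3/13 (approx. 0.2308)
  Task 3: C/T = 6/49 (approx. 0.1224)
Total utilization U = 1/15 + 3/13 + 6/49 = 4012/9555
Rounded to 4 decimal places: U = 0.4199
RM (Liu & Layland) bound for 3 tasks = 0.779763; compare with U = 4012/9555 (approx. 0.419885)
U <= bound, so schedulable by RM sufficient condition.

0.4199


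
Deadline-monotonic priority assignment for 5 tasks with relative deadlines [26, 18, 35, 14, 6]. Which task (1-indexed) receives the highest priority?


Sort tasks by relative deadline (ascending):
  Task 5: deadline = 6
  Task 4: deadline = 14
  Task 2: deadline = 18
  Task 1: deadline = 26
  Task 3: deadline = 35
Priority order (highest first): [5, 4, 2, 1, 3]
Highest priority task = 5

5


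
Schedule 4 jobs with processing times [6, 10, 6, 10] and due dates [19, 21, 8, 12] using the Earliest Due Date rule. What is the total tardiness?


Sort by due date (EDD order): [(6, 8), (10, 12), (6, 19), (10, 21)]
Compute completion times and tardiness:
  Job 1: p=6, d=8, C=6, tardiness=max(0,6-8)=0
  Job 2: p=10, d=12, C=16, tardiness=max(0,16-12)=4
  Job 3: p=6, d=19, C=22, tardiness=max(0,22-19)=3
  Job 4: p=10, d=21, C=32, tardiness=max(0,32-21)=11
Total tardiness = 18

18


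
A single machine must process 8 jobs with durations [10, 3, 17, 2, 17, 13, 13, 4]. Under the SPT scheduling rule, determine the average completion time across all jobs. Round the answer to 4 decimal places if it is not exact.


Sort jobs by processing time (SPT order): [2, 3, 4, 10, 13, 13, 17, 17]
Compute completion times sequentially:
  Job 1: processing = 2, completes at 2
  Job 2: processing = 3, completes at 5
  Job 3: processing = 4, completes at 9
  Job 4: processing = 10, completes at 19
  Job 5: processing = 13, completes at 32
  Job 6: processing = 13, completes at 45
  Job 7: processing = 17, completes at 62
  Job 8: processing = 17, completes at 79
Sum of completion times = 253
Average completion time = 253/8 = 31.625

31.625


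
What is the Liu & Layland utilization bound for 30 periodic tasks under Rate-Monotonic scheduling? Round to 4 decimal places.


Compute 2^(1/30) = 1.0233738920
Subtract 1: 1.0233738920 - 1 = 0.0233738920
Multiply by n: 30 * 0.0233738920 = 0.7012167600
Round to 4 dp: 0.7012

0.7012


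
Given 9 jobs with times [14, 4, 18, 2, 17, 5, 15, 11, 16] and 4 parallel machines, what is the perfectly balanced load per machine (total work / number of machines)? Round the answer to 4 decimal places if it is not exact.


Total processing time = 14 + 4 + 18 + 2 + 17 + 5 + 15 + 11 + 16 = 102
Number of machines = 4
Ideal balanced load = 102 / 4 = 25.5

25.5


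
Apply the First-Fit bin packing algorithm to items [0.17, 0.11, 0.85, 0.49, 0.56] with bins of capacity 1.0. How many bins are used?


Place items sequentially using First-Fit:
  Item 0.17 -> new Bin 1
  Item 0.11 -> Bin 1 (now 0.28)
  Item 0.85 -> new Bin 2
  Item 0.49 -> Bin 1 (now 0.77)
  Item 0.56 -> new Bin 3
Total bins used = 3

3


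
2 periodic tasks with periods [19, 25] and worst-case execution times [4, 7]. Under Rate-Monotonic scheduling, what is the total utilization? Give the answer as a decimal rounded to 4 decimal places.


Compute individual utilizations (exact fractions):
  Task 1: C/T = 4/19 (approx. 0.2105)
  Task 2: C/T = 7/25 (approx. 0.28)
Total utilization U = 4/19 + 7/25 = 233/475
Rounded to 4 decimal places: U = 0.4905
RM (Liu & Layland) bound for 2 tasks = 0.828427; compare with U = 233/475 (approx. 0.490526)
U <= bound, so schedulable by RM sufficient condition.

0.4905


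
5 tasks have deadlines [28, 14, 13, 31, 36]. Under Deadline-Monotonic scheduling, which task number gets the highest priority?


Sort tasks by relative deadline (ascending):
  Task 3: deadline = 13
  Task 2: deadline = 14
  Task 1: deadline = 28
  Task 4: deadline = 31
  Task 5: deadline = 36
Priority order (highest first): [3, 2, 1, 4, 5]
Highest priority task = 3

3


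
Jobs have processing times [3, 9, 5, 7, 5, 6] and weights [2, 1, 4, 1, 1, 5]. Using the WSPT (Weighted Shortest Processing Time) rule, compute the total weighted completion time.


Compute p/w ratios and sort ascending (WSPT): [(6, 5), (5, 4), (3, 2), (5, 1), (7, 1), (9, 1)]
Compute weighted completion times:
  Job (p=6,w=5): C=6, w*C=5*6=30
  Job (p=5,w=4): C=11, w*C=4*11=44
  Job (p=3,w=2): C=14, w*C=2*14=28
  Job (p=5,w=1): C=19, w*C=1*19=19
  Job (p=7,w=1): C=26, w*C=1*26=26
  Job (p=9,w=1): C=35, w*C=1*35=35
Total weighted completion time = 182

182


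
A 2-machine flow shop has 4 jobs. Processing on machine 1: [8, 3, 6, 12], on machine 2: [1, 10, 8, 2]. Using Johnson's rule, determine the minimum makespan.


Apply Johnson's rule:
  Group 1 (a <= b): [(2, 3, 10), (3, 6, 8)]
  Group 2 (a > b): [(4, 12, 2), (1, 8, 1)]
Optimal job order: [2, 3, 4, 1]
Schedule:
  Job 2: M1 done at 3, M2 done at 13
  Job 3: M1 done at 9, M2 done at 21
  Job 4: M1 done at 21, M2 done at 23
  Job 1: M1 done at 29, M2 done at 30
Makespan = 30

30


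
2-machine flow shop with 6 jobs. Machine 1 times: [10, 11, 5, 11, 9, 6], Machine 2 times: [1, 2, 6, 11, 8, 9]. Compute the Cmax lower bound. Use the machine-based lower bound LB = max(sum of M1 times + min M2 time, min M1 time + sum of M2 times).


LB1 = sum(M1 times) + min(M2 times) = 52 + 1 = 53
LB2 = min(M1 times) + sum(M2 times) = 5 + 37 = 42
Lower bound = max(LB1, LB2) = max(53, 42) = 53

53


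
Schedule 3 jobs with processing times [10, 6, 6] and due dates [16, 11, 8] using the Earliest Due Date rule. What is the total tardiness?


Sort by due date (EDD order): [(6, 8), (6, 11), (10, 16)]
Compute completion times and tardiness:
  Job 1: p=6, d=8, C=6, tardiness=max(0,6-8)=0
  Job 2: p=6, d=11, C=12, tardiness=max(0,12-11)=1
  Job 3: p=10, d=16, C=22, tardiness=max(0,22-16)=6
Total tardiness = 7

7


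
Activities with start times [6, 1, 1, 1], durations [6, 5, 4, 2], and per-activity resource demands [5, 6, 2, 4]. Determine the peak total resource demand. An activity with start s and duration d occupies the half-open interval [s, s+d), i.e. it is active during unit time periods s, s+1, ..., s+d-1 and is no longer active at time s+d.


Each activity i is active on [start_i, start_i + duration_i).
Compute total resource usage per time slot:
  t=0: active resources = [], total = 0
  t=1: active resources = [6, 2, 4], total = 12
  t=2: active resources = [6, 2, 4], total = 12
  t=3: active resources = [6, 2], total = 8
  t=4: active resources = [6, 2], total = 8
  t=5: active resources = [6], total = 6
  t=6: active resources = [5], total = 5
  t=7: active resources = [5], total = 5
  t=8: active resources = [5], total = 5
  t=9: active resources = [5], total = 5
  t=10: active resources = [5], total = 5
  t=11: active resources = [5], total = 5
Peak resource demand = 12

12


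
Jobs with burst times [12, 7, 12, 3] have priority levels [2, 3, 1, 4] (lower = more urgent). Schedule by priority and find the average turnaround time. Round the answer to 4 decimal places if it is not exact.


Sort by priority (ascending = highest first):
Order: [(1, 12), (2, 12), (3, 7), (4, 3)]
Completion times:
  Priority 1, burst=12, C=12
  Priority 2, burst=12, C=24
  Priority 3, burst=7, C=31
  Priority 4, burst=3, C=34
Average turnaround = 101/4 = 25.25

25.25


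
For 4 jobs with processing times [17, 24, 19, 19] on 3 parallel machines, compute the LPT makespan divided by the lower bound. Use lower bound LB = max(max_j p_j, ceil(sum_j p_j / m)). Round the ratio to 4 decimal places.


LPT order: [24, 19, 19, 17]
Machine loads after assignment: [24, 36, 19]
LPT makespan = 36
Lower bound = max(max_job, ceil(total/3)) = max(24, 27) = 27
Ratio = 36 / 27 = 1.3333

1.3333


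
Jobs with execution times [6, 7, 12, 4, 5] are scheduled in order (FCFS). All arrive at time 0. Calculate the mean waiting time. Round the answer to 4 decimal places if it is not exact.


FCFS order (as given): [6, 7, 12, 4, 5]
Waiting times:
  Job 1: wait = 0
  Job 2: wait = 6
  Job 3: wait = 13
  Job 4: wait = 25
  Job 5: wait = 29
Sum of waiting times = 73
Average waiting time = 73/5 = 14.6

14.6


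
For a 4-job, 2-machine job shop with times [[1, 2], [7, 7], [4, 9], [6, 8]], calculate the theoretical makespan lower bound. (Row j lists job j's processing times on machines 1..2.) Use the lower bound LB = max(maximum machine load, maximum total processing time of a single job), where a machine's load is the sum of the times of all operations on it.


Machine loads:
  Machine 1: 1 + 7 + 4 + 6 = 18
  Machine 2: 2 + 7 + 9 + 8 = 26
Max machine load = 26
Job totals:
  Job 1: 3
  Job 2: 14
  Job 3: 13
  Job 4: 14
Max job total = 14
Lower bound = max(26, 14) = 26

26


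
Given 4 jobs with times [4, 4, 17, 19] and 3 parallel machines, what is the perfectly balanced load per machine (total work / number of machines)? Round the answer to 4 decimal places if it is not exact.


Total processing time = 4 + 4 + 17 + 19 = 44
Number of machines = 3
Ideal balanced load = 44 / 3 = 14.6667

14.6667


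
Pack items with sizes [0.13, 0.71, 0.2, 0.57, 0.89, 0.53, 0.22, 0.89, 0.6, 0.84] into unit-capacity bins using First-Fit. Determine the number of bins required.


Place items sequentially using First-Fit:
  Item 0.13 -> new Bin 1
  Item 0.71 -> Bin 1 (now 0.84)
  Item 0.2 -> new Bin 2
  Item 0.57 -> Bin 2 (now 0.77)
  Item 0.89 -> new Bin 3
  Item 0.53 -> new Bin 4
  Item 0.22 -> Bin 2 (now 0.99)
  Item 0.89 -> new Bin 5
  Item 0.6 -> new Bin 6
  Item 0.84 -> new Bin 7
Total bins used = 7

7


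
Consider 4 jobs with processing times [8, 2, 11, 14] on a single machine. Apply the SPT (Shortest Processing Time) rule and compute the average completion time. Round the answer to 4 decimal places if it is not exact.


Sort jobs by processing time (SPT order): [2, 8, 11, 14]
Compute completion times sequentially:
  Job 1: processing = 2, completes at 2
  Job 2: processing = 8, completes at 10
  Job 3: processing = 11, completes at 21
  Job 4: processing = 14, completes at 35
Sum of completion times = 68
Average completion time = 68/4 = 17.0

17.0


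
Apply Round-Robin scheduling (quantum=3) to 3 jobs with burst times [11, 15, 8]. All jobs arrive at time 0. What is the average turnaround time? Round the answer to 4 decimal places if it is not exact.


Time quantum = 3
Execution trace:
  J1 runs 3 units, time = 3
  J2 runs 3 units, time = 6
  J3 runs 3 units, time = 9
  J1 runs 3 units, time = 12
  J2 runs 3 units, time = 15
  J3 runs 3 units, time = 18
  J1 runs 3 units, time = 21
  J2 runs 3 units, time = 24
  J3 runs 2 units, time = 26
  J1 runs 2 units, time = 28
  J2 runs 3 units, time = 31
  J2 runs 3 units, time = 34
Finish times: [28, 34, 26]
Average turnaround = 88/3 = 29.3333

29.3333


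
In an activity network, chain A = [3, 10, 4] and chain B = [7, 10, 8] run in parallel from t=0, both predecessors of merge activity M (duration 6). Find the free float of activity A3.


ES(A3) = sum of predecessors on chain A = 13
EF(A3) = ES + duration = 13 + 4 = 17
Successor of A3 is M. ES(M) = max(sum(A), sum(B)) = max(17, 25) = 25
Free float = ES(successor) - EF(current) = 25 - 17 = 8

8


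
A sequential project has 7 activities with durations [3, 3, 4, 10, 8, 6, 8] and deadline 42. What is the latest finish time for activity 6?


LF(activity 6) = deadline - sum of successor durations
Successors: activities 7 through 7 with durations [8]
Sum of successor durations = 8
LF = 42 - 8 = 34

34


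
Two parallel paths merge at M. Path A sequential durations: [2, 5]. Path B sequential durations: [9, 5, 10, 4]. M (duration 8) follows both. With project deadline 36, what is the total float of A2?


Forward pass: ES(A2) = sum of predecessors on chain A = 2
EF = ES + duration = 2 + 5 = 7
Backward pass: LF(M) = deadline = 36; LS(M) = 36 - 8 = 28
LF(A2) = LS(M) - sum(successors on chain A) = 28 - 0 = 28
LS = LF - duration = 28 - 5 = 23
Total float = LS - ES = 23 - 2 = 21

21


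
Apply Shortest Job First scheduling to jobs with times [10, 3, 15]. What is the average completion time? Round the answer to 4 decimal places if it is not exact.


SJF order (ascending): [3, 10, 15]
Completion times:
  Job 1: burst=3, C=3
  Job 2: burst=10, C=13
  Job 3: burst=15, C=28
Average completion = 44/3 = 14.6667

14.6667


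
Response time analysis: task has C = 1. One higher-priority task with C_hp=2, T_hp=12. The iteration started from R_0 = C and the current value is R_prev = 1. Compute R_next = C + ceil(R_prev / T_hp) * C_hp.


R_next = C + ceil(R_prev / T_hp) * C_hp
ceil(1 / 12) = ceil(0.0833) = 1
Interference = 1 * 2 = 2
R_next = 1 + 2 = 3

3


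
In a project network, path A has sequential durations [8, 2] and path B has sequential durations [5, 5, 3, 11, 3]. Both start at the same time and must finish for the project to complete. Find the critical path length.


Path A total = 8 + 2 = 10
Path B total = 5 + 5 + 3 + 11 + 3 = 27
Critical path = longest path = max(10, 27) = 27

27


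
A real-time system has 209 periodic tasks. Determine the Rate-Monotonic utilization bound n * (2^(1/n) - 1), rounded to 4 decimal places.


Compute 2^(1/209) = 1.0033219993
Subtract 1: 1.0033219993 - 1 = 0.0033219993
Multiply by n: 209 * 0.0033219993 = 0.6942978537
Round to 4 dp: 0.6943

0.6943


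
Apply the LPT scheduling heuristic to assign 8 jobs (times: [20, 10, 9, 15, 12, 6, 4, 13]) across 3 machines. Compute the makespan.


Sort jobs in decreasing order (LPT): [20, 15, 13, 12, 10, 9, 6, 4]
Assign each job to the least loaded machine:
  Machine 1: jobs [20, 9], load = 29
  Machine 2: jobs [15, 10, 6], load = 31
  Machine 3: jobs [13, 12, 4], load = 29
Makespan = max load = 31

31


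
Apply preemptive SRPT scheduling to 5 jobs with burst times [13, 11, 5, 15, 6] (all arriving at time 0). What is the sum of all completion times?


Since all jobs arrive at t=0, SRPT equals SPT ordering.
SPT order: [5, 6, 11, 13, 15]
Completion times:
  Job 1: p=5, C=5
  Job 2: p=6, C=11
  Job 3: p=11, C=22
  Job 4: p=13, C=35
  Job 5: p=15, C=50
Total completion time = 5 + 11 + 22 + 35 + 50 = 123

123


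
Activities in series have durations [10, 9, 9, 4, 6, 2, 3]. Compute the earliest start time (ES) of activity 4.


Activity 4 starts after activities 1 through 3 complete.
Predecessor durations: [10, 9, 9]
ES = 10 + 9 + 9 = 28

28


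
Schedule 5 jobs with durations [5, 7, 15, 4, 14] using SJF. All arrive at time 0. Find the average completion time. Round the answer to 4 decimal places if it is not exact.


SJF order (ascending): [4, 5, 7, 14, 15]
Completion times:
  Job 1: burst=4, C=4
  Job 2: burst=5, C=9
  Job 3: burst=7, C=16
  Job 4: burst=14, C=30
  Job 5: burst=15, C=45
Average completion = 104/5 = 20.8

20.8


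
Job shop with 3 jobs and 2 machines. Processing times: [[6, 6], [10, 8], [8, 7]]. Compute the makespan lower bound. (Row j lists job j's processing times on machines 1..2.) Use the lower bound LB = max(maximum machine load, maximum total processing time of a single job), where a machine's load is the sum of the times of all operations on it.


Machine loads:
  Machine 1: 6 + 10 + 8 = 24
  Machine 2: 6 + 8 + 7 = 21
Max machine load = 24
Job totals:
  Job 1: 12
  Job 2: 18
  Job 3: 15
Max job total = 18
Lower bound = max(24, 18) = 24

24


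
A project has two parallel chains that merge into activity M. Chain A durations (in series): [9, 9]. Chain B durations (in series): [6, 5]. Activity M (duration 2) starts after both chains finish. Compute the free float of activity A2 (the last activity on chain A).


ES(A2) = sum of predecessors on chain A = 9
EF(A2) = ES + duration = 9 + 9 = 18
Successor of A2 is M. ES(M) = max(sum(A), sum(B)) = max(18, 11) = 18
Free float = ES(successor) - EF(current) = 18 - 18 = 0

0


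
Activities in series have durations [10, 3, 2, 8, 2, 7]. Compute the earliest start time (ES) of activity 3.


Activity 3 starts after activities 1 through 2 complete.
Predecessor durations: [10, 3]
ES = 10 + 3 = 13

13


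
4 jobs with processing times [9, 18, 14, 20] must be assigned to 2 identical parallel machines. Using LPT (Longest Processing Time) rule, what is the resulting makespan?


Sort jobs in decreasing order (LPT): [20, 18, 14, 9]
Assign each job to the least loaded machine:
  Machine 1: jobs [20, 9], load = 29
  Machine 2: jobs [18, 14], load = 32
Makespan = max load = 32

32


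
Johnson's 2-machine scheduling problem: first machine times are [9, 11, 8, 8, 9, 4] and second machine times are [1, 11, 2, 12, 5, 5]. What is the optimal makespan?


Apply Johnson's rule:
  Group 1 (a <= b): [(6, 4, 5), (4, 8, 12), (2, 11, 11)]
  Group 2 (a > b): [(5, 9, 5), (3, 8, 2), (1, 9, 1)]
Optimal job order: [6, 4, 2, 5, 3, 1]
Schedule:
  Job 6: M1 done at 4, M2 done at 9
  Job 4: M1 done at 12, M2 done at 24
  Job 2: M1 done at 23, M2 done at 35
  Job 5: M1 done at 32, M2 done at 40
  Job 3: M1 done at 40, M2 done at 42
  Job 1: M1 done at 49, M2 done at 50
Makespan = 50

50


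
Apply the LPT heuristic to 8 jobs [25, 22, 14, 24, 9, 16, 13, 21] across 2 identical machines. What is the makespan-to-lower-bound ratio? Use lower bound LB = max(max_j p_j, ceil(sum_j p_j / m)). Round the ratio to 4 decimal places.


LPT order: [25, 24, 22, 21, 16, 14, 13, 9]
Machine loads after assignment: [71, 73]
LPT makespan = 73
Lower bound = max(max_job, ceil(total/2)) = max(25, 72) = 72
Ratio = 73 / 72 = 1.0139

1.0139


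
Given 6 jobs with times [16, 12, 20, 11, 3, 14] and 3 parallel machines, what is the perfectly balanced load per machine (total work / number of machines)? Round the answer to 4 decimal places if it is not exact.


Total processing time = 16 + 12 + 20 + 11 + 3 + 14 = 76
Number of machines = 3
Ideal balanced load = 76 / 3 = 25.3333

25.3333


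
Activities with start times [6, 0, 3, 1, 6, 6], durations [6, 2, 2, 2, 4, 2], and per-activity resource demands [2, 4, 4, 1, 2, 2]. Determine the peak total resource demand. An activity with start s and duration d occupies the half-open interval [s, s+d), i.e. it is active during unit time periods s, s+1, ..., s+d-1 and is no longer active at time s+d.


Each activity i is active on [start_i, start_i + duration_i).
Compute total resource usage per time slot:
  t=0: active resources = [4], total = 4
  t=1: active resources = [4, 1], total = 5
  t=2: active resources = [1], total = 1
  t=3: active resources = [4], total = 4
  t=4: active resources = [4], total = 4
  t=5: active resources = [], total = 0
  t=6: active resources = [2, 2, 2], total = 6
  t=7: active resources = [2, 2, 2], total = 6
  t=8: active resources = [2, 2], total = 4
  t=9: active resources = [2, 2], total = 4
  t=10: active resources = [2], total = 2
  t=11: active resources = [2], total = 2
Peak resource demand = 6

6


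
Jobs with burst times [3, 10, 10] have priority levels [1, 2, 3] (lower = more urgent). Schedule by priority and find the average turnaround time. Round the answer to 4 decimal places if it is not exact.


Sort by priority (ascending = highest first):
Order: [(1, 3), (2, 10), (3, 10)]
Completion times:
  Priority 1, burst=3, C=3
  Priority 2, burst=10, C=13
  Priority 3, burst=10, C=23
Average turnaround = 39/3 = 13.0

13.0


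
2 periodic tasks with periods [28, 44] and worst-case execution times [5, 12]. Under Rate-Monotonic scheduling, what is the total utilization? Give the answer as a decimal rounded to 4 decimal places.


Compute individual utilizations (exact fractions):
  Task 1: C/T = 5/28 (approx. 0.1786)
  Task 2: C/T = 12/44 = 3/11 (approx. 0.2727)
Total utilization U = 5/28 + 3/11 = 139/308
Rounded to 4 decimal places: U = 0.4513
RM (Liu & Layland) bound for 2 tasks = 0.828427; compare with U = 139/308 (approx. 0.451299)
U <= bound, so schedulable by RM sufficient condition.

0.4513


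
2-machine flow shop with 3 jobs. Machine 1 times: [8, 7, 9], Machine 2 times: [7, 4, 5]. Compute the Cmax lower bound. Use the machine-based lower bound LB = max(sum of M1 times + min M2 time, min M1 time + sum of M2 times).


LB1 = sum(M1 times) + min(M2 times) = 24 + 4 = 28
LB2 = min(M1 times) + sum(M2 times) = 7 + 16 = 23
Lower bound = max(LB1, LB2) = max(28, 23) = 28

28


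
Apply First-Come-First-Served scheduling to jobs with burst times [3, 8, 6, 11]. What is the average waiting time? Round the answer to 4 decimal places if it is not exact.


FCFS order (as given): [3, 8, 6, 11]
Waiting times:
  Job 1: wait = 0
  Job 2: wait = 3
  Job 3: wait = 11
  Job 4: wait = 17
Sum of waiting times = 31
Average waiting time = 31/4 = 7.75

7.75


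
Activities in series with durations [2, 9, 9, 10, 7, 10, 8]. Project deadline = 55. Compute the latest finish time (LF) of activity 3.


LF(activity 3) = deadline - sum of successor durations
Successors: activities 4 through 7 with durations [10, 7, 10, 8]
Sum of successor durations = 35
LF = 55 - 35 = 20

20


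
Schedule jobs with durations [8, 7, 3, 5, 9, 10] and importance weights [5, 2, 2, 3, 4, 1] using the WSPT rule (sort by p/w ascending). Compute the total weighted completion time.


Compute p/w ratios and sort ascending (WSPT): [(3, 2), (8, 5), (5, 3), (9, 4), (7, 2), (10, 1)]
Compute weighted completion times:
  Job (p=3,w=2): C=3, w*C=2*3=6
  Job (p=8,w=5): C=11, w*C=5*11=55
  Job (p=5,w=3): C=16, w*C=3*16=48
  Job (p=9,w=4): C=25, w*C=4*25=100
  Job (p=7,w=2): C=32, w*C=2*32=64
  Job (p=10,w=1): C=42, w*C=1*42=42
Total weighted completion time = 315

315


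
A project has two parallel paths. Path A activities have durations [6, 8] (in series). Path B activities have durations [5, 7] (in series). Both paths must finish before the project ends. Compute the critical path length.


Path A total = 6 + 8 = 14
Path B total = 5 + 7 = 12
Critical path = longest path = max(14, 12) = 14

14


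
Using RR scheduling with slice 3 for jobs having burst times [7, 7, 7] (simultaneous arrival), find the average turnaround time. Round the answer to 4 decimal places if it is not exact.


Time quantum = 3
Execution trace:
  J1 runs 3 units, time = 3
  J2 runs 3 units, time = 6
  J3 runs 3 units, time = 9
  J1 runs 3 units, time = 12
  J2 runs 3 units, time = 15
  J3 runs 3 units, time = 18
  J1 runs 1 units, time = 19
  J2 runs 1 units, time = 20
  J3 runs 1 units, time = 21
Finish times: [19, 20, 21]
Average turnaround = 60/3 = 20.0

20.0


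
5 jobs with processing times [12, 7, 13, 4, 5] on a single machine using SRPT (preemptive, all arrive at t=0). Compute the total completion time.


Since all jobs arrive at t=0, SRPT equals SPT ordering.
SPT order: [4, 5, 7, 12, 13]
Completion times:
  Job 1: p=4, C=4
  Job 2: p=5, C=9
  Job 3: p=7, C=16
  Job 4: p=12, C=28
  Job 5: p=13, C=41
Total completion time = 4 + 9 + 16 + 28 + 41 = 98

98


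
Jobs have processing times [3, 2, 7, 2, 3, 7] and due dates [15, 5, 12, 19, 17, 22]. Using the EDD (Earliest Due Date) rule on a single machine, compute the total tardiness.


Sort by due date (EDD order): [(2, 5), (7, 12), (3, 15), (3, 17), (2, 19), (7, 22)]
Compute completion times and tardiness:
  Job 1: p=2, d=5, C=2, tardiness=max(0,2-5)=0
  Job 2: p=7, d=12, C=9, tardiness=max(0,9-12)=0
  Job 3: p=3, d=15, C=12, tardiness=max(0,12-15)=0
  Job 4: p=3, d=17, C=15, tardiness=max(0,15-17)=0
  Job 5: p=2, d=19, C=17, tardiness=max(0,17-19)=0
  Job 6: p=7, d=22, C=24, tardiness=max(0,24-22)=2
Total tardiness = 2

2


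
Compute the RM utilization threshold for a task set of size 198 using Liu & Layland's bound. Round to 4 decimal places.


Compute 2^(1/198) = 1.0035068781
Subtract 1: 1.0035068781 - 1 = 0.0035068781
Multiply by n: 198 * 0.0035068781 = 0.6943618638
Round to 4 dp: 0.6944

0.6944


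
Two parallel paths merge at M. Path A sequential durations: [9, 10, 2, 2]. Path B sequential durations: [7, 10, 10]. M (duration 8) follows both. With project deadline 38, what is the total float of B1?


Forward pass: ES(B1) = sum of predecessors on chain B = 0
EF = ES + duration = 0 + 7 = 7
Backward pass: LF(M) = deadline = 38; LS(M) = 38 - 8 = 30
LF(B1) = LS(M) - sum(successors on chain B) = 30 - 20 = 10
LS = LF - duration = 10 - 7 = 3
Total float = LS - ES = 3 - 0 = 3

3


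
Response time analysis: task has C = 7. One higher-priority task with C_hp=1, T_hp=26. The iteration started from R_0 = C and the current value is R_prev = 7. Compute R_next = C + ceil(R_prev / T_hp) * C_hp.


R_next = C + ceil(R_prev / T_hp) * C_hp
ceil(7 / 26) = ceil(0.2692) = 1
Interference = 1 * 1 = 1
R_next = 7 + 1 = 8

8


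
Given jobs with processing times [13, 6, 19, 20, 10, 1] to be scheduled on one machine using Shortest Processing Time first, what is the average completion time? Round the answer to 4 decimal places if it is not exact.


Sort jobs by processing time (SPT order): [1, 6, 10, 13, 19, 20]
Compute completion times sequentially:
  Job 1: processing = 1, completes at 1
  Job 2: processing = 6, completes at 7
  Job 3: processing = 10, completes at 17
  Job 4: processing = 13, completes at 30
  Job 5: processing = 19, completes at 49
  Job 6: processing = 20, completes at 69
Sum of completion times = 173
Average completion time = 173/6 = 28.8333

28.8333


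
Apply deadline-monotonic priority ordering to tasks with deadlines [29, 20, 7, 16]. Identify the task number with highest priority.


Sort tasks by relative deadline (ascending):
  Task 3: deadline = 7
  Task 4: deadline = 16
  Task 2: deadline = 20
  Task 1: deadline = 29
Priority order (highest first): [3, 4, 2, 1]
Highest priority task = 3

3


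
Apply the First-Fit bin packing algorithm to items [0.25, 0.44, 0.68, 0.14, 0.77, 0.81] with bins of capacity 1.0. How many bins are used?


Place items sequentially using First-Fit:
  Item 0.25 -> new Bin 1
  Item 0.44 -> Bin 1 (now 0.69)
  Item 0.68 -> new Bin 2
  Item 0.14 -> Bin 1 (now 0.83)
  Item 0.77 -> new Bin 3
  Item 0.81 -> new Bin 4
Total bins used = 4

4


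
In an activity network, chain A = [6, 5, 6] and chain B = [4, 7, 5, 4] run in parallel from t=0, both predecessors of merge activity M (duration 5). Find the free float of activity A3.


ES(A3) = sum of predecessors on chain A = 11
EF(A3) = ES + duration = 11 + 6 = 17
Successor of A3 is M. ES(M) = max(sum(A), sum(B)) = max(17, 20) = 20
Free float = ES(successor) - EF(current) = 20 - 17 = 3

3


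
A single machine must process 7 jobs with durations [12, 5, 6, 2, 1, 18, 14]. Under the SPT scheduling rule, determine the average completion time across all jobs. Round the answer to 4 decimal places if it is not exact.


Sort jobs by processing time (SPT order): [1, 2, 5, 6, 12, 14, 18]
Compute completion times sequentially:
  Job 1: processing = 1, completes at 1
  Job 2: processing = 2, completes at 3
  Job 3: processing = 5, completes at 8
  Job 4: processing = 6, completes at 14
  Job 5: processing = 12, completes at 26
  Job 6: processing = 14, completes at 40
  Job 7: processing = 18, completes at 58
Sum of completion times = 150
Average completion time = 150/7 = 21.4286

21.4286


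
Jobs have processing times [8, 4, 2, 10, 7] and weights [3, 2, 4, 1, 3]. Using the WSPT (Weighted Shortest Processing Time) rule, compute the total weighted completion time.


Compute p/w ratios and sort ascending (WSPT): [(2, 4), (4, 2), (7, 3), (8, 3), (10, 1)]
Compute weighted completion times:
  Job (p=2,w=4): C=2, w*C=4*2=8
  Job (p=4,w=2): C=6, w*C=2*6=12
  Job (p=7,w=3): C=13, w*C=3*13=39
  Job (p=8,w=3): C=21, w*C=3*21=63
  Job (p=10,w=1): C=31, w*C=1*31=31
Total weighted completion time = 153

153


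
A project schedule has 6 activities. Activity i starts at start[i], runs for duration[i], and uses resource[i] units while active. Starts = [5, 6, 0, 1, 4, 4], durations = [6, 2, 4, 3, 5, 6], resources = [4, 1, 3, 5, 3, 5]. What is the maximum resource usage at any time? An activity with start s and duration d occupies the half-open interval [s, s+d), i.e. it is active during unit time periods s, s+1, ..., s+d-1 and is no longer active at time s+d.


Each activity i is active on [start_i, start_i + duration_i).
Compute total resource usage per time slot:
  t=0: active resources = [3], total = 3
  t=1: active resources = [3, 5], total = 8
  t=2: active resources = [3, 5], total = 8
  t=3: active resources = [3, 5], total = 8
  t=4: active resources = [3, 5], total = 8
  t=5: active resources = [4, 3, 5], total = 12
  t=6: active resources = [4, 1, 3, 5], total = 13
  t=7: active resources = [4, 1, 3, 5], total = 13
  t=8: active resources = [4, 3, 5], total = 12
  t=9: active resources = [4, 5], total = 9
  t=10: active resources = [4], total = 4
Peak resource demand = 13

13


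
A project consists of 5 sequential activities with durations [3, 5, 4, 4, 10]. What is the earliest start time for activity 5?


Activity 5 starts after activities 1 through 4 complete.
Predecessor durations: [3, 5, 4, 4]
ES = 3 + 5 + 4 + 4 = 16

16


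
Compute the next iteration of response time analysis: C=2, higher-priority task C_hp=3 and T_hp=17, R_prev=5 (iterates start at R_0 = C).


R_next = C + ceil(R_prev / T_hp) * C_hp
ceil(5 / 17) = ceil(0.2941) = 1
Interference = 1 * 3 = 3
R_next = 2 + 3 = 5
R_next = R_prev, so the iteration has converged (response time = 5).

5


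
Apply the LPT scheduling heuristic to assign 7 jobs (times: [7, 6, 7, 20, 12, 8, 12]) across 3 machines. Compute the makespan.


Sort jobs in decreasing order (LPT): [20, 12, 12, 8, 7, 7, 6]
Assign each job to the least loaded machine:
  Machine 1: jobs [20, 6], load = 26
  Machine 2: jobs [12, 8], load = 20
  Machine 3: jobs [12, 7, 7], load = 26
Makespan = max load = 26

26


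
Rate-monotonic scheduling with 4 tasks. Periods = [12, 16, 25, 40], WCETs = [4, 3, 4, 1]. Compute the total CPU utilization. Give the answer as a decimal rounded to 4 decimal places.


Compute individual utilizations (exact fractions):
  Task 1: C/T = 4/12 = 1/3 (approx. 0.3333)
  Task 2: C/T = 3/16 (approx. 0.1875)
  Task 3: C/T = 4/25 (approx. 0.16)
  Task 4: C/T = 1/40 (approx. 0.025)
Total utilization U = 1/3 + 3/16 + 4/25 + 1/40 = 847/1200
Rounded to 4 decimal places: U = 0.7058
RM (Liu & Layland) bound for 4 tasks = 0.756828; compare with U = 847/1200 (approx. 0.705833)
U <= bound, so schedulable by RM sufficient condition.

0.7058


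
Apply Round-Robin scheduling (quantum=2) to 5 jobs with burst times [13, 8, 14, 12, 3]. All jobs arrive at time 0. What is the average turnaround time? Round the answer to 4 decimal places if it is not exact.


Time quantum = 2
Execution trace:
  J1 runs 2 units, time = 2
  J2 runs 2 units, time = 4
  J3 runs 2 units, time = 6
  J4 runs 2 units, time = 8
  J5 runs 2 units, time = 10
  J1 runs 2 units, time = 12
  J2 runs 2 units, time = 14
  J3 runs 2 units, time = 16
  J4 runs 2 units, time = 18
  J5 runs 1 units, time = 19
  J1 runs 2 units, time = 21
  J2 runs 2 units, time = 23
  J3 runs 2 units, time = 25
  J4 runs 2 units, time = 27
  J1 runs 2 units, time = 29
  J2 runs 2 units, time = 31
  J3 runs 2 units, time = 33
  J4 runs 2 units, time = 35
  J1 runs 2 units, time = 37
  J3 runs 2 units, time = 39
  J4 runs 2 units, time = 41
  J1 runs 2 units, time = 43
  J3 runs 2 units, time = 45
  J4 runs 2 units, time = 47
  J1 runs 1 units, time = 48
  J3 runs 2 units, time = 50
Finish times: [48, 31, 50, 47, 19]
Average turnaround = 195/5 = 39.0

39.0


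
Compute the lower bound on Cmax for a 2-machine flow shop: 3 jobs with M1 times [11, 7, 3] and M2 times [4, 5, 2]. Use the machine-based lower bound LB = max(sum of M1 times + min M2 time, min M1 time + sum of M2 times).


LB1 = sum(M1 times) + min(M2 times) = 21 + 2 = 23
LB2 = min(M1 times) + sum(M2 times) = 3 + 11 = 14
Lower bound = max(LB1, LB2) = max(23, 14) = 23

23


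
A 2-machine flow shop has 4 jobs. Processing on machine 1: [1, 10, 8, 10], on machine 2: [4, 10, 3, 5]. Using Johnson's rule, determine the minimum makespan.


Apply Johnson's rule:
  Group 1 (a <= b): [(1, 1, 4), (2, 10, 10)]
  Group 2 (a > b): [(4, 10, 5), (3, 8, 3)]
Optimal job order: [1, 2, 4, 3]
Schedule:
  Job 1: M1 done at 1, M2 done at 5
  Job 2: M1 done at 11, M2 done at 21
  Job 4: M1 done at 21, M2 done at 26
  Job 3: M1 done at 29, M2 done at 32
Makespan = 32

32


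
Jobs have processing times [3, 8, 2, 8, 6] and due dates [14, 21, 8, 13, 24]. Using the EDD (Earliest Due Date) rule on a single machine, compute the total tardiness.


Sort by due date (EDD order): [(2, 8), (8, 13), (3, 14), (8, 21), (6, 24)]
Compute completion times and tardiness:
  Job 1: p=2, d=8, C=2, tardiness=max(0,2-8)=0
  Job 2: p=8, d=13, C=10, tardiness=max(0,10-13)=0
  Job 3: p=3, d=14, C=13, tardiness=max(0,13-14)=0
  Job 4: p=8, d=21, C=21, tardiness=max(0,21-21)=0
  Job 5: p=6, d=24, C=27, tardiness=max(0,27-24)=3
Total tardiness = 3

3


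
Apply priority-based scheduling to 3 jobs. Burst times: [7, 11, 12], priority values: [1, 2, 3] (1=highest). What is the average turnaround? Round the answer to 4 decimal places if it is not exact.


Sort by priority (ascending = highest first):
Order: [(1, 7), (2, 11), (3, 12)]
Completion times:
  Priority 1, burst=7, C=7
  Priority 2, burst=11, C=18
  Priority 3, burst=12, C=30
Average turnaround = 55/3 = 18.3333

18.3333


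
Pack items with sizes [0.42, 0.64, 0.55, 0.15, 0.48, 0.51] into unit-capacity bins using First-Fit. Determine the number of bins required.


Place items sequentially using First-Fit:
  Item 0.42 -> new Bin 1
  Item 0.64 -> new Bin 2
  Item 0.55 -> Bin 1 (now 0.97)
  Item 0.15 -> Bin 2 (now 0.79)
  Item 0.48 -> new Bin 3
  Item 0.51 -> Bin 3 (now 0.99)
Total bins used = 3

3


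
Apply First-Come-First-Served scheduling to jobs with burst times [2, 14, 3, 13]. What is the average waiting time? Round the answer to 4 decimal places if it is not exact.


FCFS order (as given): [2, 14, 3, 13]
Waiting times:
  Job 1: wait = 0
  Job 2: wait = 2
  Job 3: wait = 16
  Job 4: wait = 19
Sum of waiting times = 37
Average waiting time = 37/4 = 9.25

9.25


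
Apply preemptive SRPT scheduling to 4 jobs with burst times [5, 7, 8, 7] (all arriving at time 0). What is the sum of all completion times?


Since all jobs arrive at t=0, SRPT equals SPT ordering.
SPT order: [5, 7, 7, 8]
Completion times:
  Job 1: p=5, C=5
  Job 2: p=7, C=12
  Job 3: p=7, C=19
  Job 4: p=8, C=27
Total completion time = 5 + 12 + 19 + 27 = 63

63


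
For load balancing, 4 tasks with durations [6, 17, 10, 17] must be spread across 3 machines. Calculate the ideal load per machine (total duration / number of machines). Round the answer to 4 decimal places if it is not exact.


Total processing time = 6 + 17 + 10 + 17 = 50
Number of machines = 3
Ideal balanced load = 50 / 3 = 16.6667

16.6667


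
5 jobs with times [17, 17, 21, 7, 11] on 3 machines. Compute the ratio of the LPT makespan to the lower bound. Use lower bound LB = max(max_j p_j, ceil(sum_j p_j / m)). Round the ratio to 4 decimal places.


LPT order: [21, 17, 17, 11, 7]
Machine loads after assignment: [21, 28, 24]
LPT makespan = 28
Lower bound = max(max_job, ceil(total/3)) = max(21, 25) = 25
Ratio = 28 / 25 = 1.12

1.12


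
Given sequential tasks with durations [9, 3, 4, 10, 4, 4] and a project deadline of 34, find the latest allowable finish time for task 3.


LF(activity 3) = deadline - sum of successor durations
Successors: activities 4 through 6 with durations [10, 4, 4]
Sum of successor durations = 18
LF = 34 - 18 = 16

16


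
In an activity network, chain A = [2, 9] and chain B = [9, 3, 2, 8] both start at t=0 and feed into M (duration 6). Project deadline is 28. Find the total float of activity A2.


Forward pass: ES(A2) = sum of predecessors on chain A = 2
EF = ES + duration = 2 + 9 = 11
Backward pass: LF(M) = deadline = 28; LS(M) = 28 - 6 = 22
LF(A2) = LS(M) - sum(successors on chain A) = 22 - 0 = 22
LS = LF - duration = 22 - 9 = 13
Total float = LS - ES = 13 - 2 = 11

11


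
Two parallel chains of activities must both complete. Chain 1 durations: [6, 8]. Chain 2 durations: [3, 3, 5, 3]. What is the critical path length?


Path A total = 6 + 8 = 14
Path B total = 3 + 3 + 5 + 3 = 14
Critical path = longest path = max(14, 14) = 14

14


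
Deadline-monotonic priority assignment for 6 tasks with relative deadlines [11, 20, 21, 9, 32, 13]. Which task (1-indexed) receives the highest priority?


Sort tasks by relative deadline (ascending):
  Task 4: deadline = 9
  Task 1: deadline = 11
  Task 6: deadline = 13
  Task 2: deadline = 20
  Task 3: deadline = 21
  Task 5: deadline = 32
Priority order (highest first): [4, 1, 6, 2, 3, 5]
Highest priority task = 4

4


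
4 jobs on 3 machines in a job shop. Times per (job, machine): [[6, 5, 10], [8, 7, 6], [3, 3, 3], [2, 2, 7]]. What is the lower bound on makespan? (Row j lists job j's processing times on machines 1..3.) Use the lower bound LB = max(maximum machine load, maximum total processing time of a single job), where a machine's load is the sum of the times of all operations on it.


Machine loads:
  Machine 1: 6 + 8 + 3 + 2 = 19
  Machine 2: 5 + 7 + 3 + 2 = 17
  Machine 3: 10 + 6 + 3 + 7 = 26
Max machine load = 26
Job totals:
  Job 1: 21
  Job 2: 21
  Job 3: 9
  Job 4: 11
Max job total = 21
Lower bound = max(26, 21) = 26

26


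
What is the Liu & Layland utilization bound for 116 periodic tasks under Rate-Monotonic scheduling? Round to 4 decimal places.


Compute 2^(1/116) = 1.0059932951
Subtract 1: 1.0059932951 - 1 = 0.0059932951
Multiply by n: 116 * 0.0059932951 = 0.6952222316
Round to 4 dp: 0.6952

0.6952


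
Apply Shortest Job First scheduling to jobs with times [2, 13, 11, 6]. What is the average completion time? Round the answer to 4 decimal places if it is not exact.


SJF order (ascending): [2, 6, 11, 13]
Completion times:
  Job 1: burst=2, C=2
  Job 2: burst=6, C=8
  Job 3: burst=11, C=19
  Job 4: burst=13, C=32
Average completion = 61/4 = 15.25

15.25
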